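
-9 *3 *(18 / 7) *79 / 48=-6399 / 56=-114.27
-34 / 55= -0.62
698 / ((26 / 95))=33155 / 13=2550.38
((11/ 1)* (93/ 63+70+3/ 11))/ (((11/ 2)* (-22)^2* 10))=0.03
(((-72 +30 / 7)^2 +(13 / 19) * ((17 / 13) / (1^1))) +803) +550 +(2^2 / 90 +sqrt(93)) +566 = 6514.81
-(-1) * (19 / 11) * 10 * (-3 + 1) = -380 / 11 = -34.55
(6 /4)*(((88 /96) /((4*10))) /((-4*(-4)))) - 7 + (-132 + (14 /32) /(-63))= -6405341 /46080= -139.00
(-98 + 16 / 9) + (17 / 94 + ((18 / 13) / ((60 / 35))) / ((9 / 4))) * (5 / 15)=-352091 / 3666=-96.04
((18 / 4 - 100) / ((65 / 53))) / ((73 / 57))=-577011 / 9490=-60.80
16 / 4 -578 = -574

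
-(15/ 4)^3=-3375/ 64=-52.73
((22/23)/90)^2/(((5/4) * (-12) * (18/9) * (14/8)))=-242/112478625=-0.00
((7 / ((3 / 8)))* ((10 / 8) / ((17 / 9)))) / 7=30 / 17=1.76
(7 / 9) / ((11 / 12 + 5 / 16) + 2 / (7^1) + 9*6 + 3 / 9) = 784 / 56295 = 0.01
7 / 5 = 1.40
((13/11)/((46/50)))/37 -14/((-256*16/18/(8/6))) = 279781/2396416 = 0.12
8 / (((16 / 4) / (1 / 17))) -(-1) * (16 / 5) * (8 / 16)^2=78 / 85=0.92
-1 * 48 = -48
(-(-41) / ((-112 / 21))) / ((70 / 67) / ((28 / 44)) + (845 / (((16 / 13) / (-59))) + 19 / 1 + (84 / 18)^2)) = 0.00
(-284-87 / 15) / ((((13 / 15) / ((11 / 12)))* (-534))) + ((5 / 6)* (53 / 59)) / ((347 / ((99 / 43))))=0.58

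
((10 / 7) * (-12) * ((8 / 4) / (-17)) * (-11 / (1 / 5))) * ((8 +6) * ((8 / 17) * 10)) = -2112000 / 289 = -7307.96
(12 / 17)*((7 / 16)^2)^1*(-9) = -1323 / 1088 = -1.22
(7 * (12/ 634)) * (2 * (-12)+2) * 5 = -4620/ 317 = -14.57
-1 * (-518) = 518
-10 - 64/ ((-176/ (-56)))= -334/ 11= -30.36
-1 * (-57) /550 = 0.10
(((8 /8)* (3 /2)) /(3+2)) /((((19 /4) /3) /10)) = 1.89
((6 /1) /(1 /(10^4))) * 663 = 39780000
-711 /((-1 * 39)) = 237 /13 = 18.23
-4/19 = -0.21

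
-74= -74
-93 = -93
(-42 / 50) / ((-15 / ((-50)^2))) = 140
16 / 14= 1.14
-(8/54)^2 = -16/729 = -0.02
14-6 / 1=8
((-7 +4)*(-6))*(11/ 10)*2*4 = 792/ 5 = 158.40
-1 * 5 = -5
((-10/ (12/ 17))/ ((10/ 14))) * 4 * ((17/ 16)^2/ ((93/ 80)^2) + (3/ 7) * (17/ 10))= -16096433/ 129735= -124.07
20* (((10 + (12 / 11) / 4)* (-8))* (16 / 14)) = -144640 / 77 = -1878.44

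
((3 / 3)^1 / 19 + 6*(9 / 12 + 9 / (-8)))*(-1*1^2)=167 / 76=2.20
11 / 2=5.50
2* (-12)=-24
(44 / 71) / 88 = 1 / 142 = 0.01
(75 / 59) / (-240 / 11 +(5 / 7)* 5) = -1155 / 16579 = -0.07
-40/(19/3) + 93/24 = -371/152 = -2.44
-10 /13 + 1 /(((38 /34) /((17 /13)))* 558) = -105731 /137826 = -0.77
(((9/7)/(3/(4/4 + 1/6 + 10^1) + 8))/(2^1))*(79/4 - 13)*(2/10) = 16281/155120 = 0.10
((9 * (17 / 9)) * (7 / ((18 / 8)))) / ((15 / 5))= 476 / 27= 17.63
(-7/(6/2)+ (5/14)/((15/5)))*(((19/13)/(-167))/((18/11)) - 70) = 84805739/547092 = 155.01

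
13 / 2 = 6.50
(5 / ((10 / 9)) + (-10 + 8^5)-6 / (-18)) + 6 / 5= 982921 / 30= 32764.03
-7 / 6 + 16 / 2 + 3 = 59 / 6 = 9.83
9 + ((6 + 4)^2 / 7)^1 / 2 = 113 / 7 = 16.14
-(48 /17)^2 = -2304 /289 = -7.97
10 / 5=2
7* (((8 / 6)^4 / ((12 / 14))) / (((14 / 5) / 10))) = 22400 / 243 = 92.18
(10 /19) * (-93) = -48.95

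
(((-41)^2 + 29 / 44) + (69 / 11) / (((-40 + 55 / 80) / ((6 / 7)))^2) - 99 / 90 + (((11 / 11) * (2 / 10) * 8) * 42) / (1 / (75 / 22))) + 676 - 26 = 2559.65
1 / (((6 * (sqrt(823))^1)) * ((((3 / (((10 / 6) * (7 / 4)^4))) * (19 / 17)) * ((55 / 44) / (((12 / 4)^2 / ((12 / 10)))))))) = 204085 * sqrt(823) / 36027648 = 0.16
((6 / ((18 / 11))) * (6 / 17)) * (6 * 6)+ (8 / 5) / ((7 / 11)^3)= 1539296 / 29155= 52.80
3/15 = 0.20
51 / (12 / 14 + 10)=357 / 76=4.70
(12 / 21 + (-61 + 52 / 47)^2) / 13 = 55478411 / 201019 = 275.99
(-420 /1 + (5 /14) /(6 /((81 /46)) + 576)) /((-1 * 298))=91986585 /65266768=1.41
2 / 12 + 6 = 37 / 6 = 6.17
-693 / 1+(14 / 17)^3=-3401965 / 4913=-692.44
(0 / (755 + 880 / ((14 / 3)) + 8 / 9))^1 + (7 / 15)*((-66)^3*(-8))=5366592 / 5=1073318.40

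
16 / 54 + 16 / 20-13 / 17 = 0.33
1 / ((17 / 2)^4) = 16 / 83521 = 0.00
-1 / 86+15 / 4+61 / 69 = 54859 / 11868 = 4.62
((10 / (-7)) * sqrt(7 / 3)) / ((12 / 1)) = -5 * sqrt(21) / 126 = -0.18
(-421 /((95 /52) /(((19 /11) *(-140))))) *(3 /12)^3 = 38311 /44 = 870.70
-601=-601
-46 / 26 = -23 / 13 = -1.77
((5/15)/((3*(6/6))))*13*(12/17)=52/51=1.02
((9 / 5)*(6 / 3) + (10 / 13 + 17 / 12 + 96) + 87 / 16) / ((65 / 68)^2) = 96681193 / 823875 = 117.35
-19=-19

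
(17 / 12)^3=4913 / 1728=2.84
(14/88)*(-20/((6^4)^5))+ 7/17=281524199884848557/683701628291776512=0.41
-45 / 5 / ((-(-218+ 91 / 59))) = -59 / 1419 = -0.04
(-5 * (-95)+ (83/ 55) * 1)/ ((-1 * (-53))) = 26208/ 2915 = 8.99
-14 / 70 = -1 / 5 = -0.20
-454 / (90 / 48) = -3632 / 15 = -242.13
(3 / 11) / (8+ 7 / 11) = 3 / 95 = 0.03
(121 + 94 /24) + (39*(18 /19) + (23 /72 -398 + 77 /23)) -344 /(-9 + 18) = -8517019 /31464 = -270.69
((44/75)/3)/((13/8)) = 352/2925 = 0.12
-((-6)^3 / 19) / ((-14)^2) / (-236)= -27 / 109858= -0.00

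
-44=-44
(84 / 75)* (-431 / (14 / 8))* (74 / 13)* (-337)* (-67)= -11522154016 / 325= -35452781.59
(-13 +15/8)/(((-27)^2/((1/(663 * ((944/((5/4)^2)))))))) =-2225/58401368064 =-0.00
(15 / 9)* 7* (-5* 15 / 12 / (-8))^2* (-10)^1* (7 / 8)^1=-765625 / 12288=-62.31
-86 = -86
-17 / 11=-1.55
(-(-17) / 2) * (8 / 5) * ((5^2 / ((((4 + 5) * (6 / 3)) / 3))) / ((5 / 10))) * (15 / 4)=425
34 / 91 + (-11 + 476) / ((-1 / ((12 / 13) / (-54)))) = 2272 / 273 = 8.32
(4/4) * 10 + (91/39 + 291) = 910/3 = 303.33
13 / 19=0.68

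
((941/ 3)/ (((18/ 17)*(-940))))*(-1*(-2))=-15997/ 25380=-0.63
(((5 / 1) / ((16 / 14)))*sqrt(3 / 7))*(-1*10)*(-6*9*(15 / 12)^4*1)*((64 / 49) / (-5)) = -84375*sqrt(21) / 392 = -986.36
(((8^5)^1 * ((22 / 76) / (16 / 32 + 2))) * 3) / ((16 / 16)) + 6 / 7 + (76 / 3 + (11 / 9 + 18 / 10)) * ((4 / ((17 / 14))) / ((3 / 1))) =696824710 / 61047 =11414.56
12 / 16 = 3 / 4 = 0.75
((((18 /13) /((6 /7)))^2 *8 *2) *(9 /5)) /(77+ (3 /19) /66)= 8848224 /9066005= 0.98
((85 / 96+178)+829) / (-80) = -96757 / 7680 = -12.60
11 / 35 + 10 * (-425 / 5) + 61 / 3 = -87082 / 105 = -829.35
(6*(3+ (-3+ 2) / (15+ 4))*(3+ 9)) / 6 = 672 / 19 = 35.37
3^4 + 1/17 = 1378/17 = 81.06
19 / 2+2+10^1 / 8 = 51 / 4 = 12.75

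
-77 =-77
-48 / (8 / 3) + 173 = 155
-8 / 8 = -1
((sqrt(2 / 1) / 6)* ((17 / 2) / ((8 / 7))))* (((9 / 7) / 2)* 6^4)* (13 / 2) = 53703* sqrt(2) / 8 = 9493.44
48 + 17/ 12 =593/ 12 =49.42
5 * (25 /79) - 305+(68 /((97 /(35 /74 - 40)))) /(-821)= -70621402380 /232778951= -303.38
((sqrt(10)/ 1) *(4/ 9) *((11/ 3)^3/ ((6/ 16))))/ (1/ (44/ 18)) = 937024 *sqrt(10)/ 6561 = 451.63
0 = 0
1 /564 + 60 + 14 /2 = 37789 /564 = 67.00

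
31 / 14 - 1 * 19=-235 / 14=-16.79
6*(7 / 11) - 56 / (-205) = 4.09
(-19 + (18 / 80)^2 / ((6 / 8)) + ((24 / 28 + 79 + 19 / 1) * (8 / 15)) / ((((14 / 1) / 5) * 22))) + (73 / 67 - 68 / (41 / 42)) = -153948363127 / 1776759600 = -86.65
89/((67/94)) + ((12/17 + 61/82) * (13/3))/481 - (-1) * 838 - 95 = 8997453305/10367178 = 867.88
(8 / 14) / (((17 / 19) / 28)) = 304 / 17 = 17.88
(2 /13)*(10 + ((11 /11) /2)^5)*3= 4.63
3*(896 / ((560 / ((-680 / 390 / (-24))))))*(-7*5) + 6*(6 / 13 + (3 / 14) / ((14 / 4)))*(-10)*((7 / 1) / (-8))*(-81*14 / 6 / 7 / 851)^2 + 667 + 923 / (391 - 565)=100648930861 / 154959441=649.52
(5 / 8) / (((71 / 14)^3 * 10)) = 343 / 715822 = 0.00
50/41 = 1.22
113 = 113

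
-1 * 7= -7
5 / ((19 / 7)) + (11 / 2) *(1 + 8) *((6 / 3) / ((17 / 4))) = 8119 / 323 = 25.14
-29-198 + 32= -195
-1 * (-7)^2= -49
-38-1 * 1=-39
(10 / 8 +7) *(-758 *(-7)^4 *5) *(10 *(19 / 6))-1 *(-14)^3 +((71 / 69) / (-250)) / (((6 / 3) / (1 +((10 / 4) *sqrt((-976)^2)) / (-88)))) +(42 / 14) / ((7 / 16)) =-526278636455886 / 221375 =-2377317386.59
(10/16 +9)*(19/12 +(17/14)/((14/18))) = 20339/672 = 30.27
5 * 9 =45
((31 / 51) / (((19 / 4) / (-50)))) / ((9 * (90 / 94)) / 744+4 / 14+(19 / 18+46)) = -60704448 / 449261023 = -0.14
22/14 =11/7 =1.57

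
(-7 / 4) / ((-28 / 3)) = 3 / 16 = 0.19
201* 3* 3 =1809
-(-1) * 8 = 8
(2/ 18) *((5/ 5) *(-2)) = -2/ 9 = -0.22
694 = 694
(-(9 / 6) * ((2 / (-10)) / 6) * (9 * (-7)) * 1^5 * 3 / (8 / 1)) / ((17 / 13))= -2457 / 2720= -0.90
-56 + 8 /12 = -166 /3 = -55.33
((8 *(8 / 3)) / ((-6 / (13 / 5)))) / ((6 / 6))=-416 / 45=-9.24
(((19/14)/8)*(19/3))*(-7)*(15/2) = -56.41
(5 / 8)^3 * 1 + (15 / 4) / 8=365 / 512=0.71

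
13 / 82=0.16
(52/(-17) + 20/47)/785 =-2104/627215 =-0.00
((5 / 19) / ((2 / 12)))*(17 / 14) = 255 / 133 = 1.92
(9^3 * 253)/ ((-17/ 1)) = -184437/ 17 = -10849.24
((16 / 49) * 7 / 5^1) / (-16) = -1 / 35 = -0.03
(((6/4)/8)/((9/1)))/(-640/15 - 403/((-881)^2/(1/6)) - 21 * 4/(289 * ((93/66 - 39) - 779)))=-4029738653485/8252852652389176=-0.00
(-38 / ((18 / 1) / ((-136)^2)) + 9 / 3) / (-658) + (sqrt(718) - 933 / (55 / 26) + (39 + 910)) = sqrt(718) + 184769749 / 325710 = 594.08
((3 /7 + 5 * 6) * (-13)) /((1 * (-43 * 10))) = 2769 /3010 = 0.92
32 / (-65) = -32 / 65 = -0.49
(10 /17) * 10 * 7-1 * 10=530 /17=31.18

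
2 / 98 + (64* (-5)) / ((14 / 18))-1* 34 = -21825 / 49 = -445.41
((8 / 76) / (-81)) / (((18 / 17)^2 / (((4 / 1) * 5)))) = -2890 / 124659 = -0.02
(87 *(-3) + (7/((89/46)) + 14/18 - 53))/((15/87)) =-7191797/4005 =-1795.70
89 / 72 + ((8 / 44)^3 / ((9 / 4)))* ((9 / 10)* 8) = 601511 / 479160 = 1.26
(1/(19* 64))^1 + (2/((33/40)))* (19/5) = 369697/40128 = 9.21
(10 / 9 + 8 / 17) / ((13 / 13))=242 / 153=1.58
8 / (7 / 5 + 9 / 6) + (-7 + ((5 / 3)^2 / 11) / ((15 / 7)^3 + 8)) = -2560772 / 605781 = -4.23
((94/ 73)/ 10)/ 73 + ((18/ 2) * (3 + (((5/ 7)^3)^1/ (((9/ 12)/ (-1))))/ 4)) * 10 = 259.07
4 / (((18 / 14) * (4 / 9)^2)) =63 / 4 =15.75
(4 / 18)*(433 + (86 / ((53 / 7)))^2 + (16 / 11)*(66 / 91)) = 287862910 / 2300571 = 125.13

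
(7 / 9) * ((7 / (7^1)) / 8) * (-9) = -7 / 8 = -0.88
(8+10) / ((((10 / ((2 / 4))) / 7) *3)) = 21 / 10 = 2.10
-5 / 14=-0.36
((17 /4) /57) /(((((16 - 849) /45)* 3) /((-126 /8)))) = 45 /2128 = 0.02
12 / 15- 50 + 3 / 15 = -49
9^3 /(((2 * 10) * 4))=729 /80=9.11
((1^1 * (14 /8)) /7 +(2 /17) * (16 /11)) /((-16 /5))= -1575 /11968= -0.13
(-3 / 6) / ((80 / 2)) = -1 / 80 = -0.01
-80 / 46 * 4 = -160 / 23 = -6.96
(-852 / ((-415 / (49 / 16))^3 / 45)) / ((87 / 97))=7292237967 / 424494668800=0.02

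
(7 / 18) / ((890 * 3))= 0.00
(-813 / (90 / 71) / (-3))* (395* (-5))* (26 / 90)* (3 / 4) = -19760507 / 216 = -91483.83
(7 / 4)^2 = 49 / 16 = 3.06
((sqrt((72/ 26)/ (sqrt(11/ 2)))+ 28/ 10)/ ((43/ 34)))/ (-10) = -0.31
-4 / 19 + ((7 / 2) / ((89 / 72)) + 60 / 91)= 504772 / 153881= 3.28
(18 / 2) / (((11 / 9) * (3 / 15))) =405 / 11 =36.82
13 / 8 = 1.62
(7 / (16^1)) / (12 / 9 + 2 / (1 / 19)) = 21 / 1888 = 0.01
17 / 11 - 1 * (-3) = 50 / 11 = 4.55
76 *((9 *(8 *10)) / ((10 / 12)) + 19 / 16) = 65754.25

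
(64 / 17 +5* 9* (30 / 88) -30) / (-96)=8149 / 71808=0.11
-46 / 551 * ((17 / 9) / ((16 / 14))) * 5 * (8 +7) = -68425 / 6612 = -10.35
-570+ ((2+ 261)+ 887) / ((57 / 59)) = 35360 / 57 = 620.35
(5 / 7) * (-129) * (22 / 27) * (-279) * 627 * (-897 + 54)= -77502899430 / 7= -11071842775.71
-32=-32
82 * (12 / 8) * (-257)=-31611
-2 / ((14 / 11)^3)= -1331 / 1372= -0.97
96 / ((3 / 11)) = 352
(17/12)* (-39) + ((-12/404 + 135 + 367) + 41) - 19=189363/404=468.72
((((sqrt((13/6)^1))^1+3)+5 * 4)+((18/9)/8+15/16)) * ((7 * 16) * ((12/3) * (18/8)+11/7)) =592 * sqrt(78)/3+28638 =30380.80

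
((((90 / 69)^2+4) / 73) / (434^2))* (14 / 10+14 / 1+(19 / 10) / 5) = 297453 / 45460897825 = 0.00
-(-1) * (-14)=-14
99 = 99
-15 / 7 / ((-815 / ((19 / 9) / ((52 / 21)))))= 0.00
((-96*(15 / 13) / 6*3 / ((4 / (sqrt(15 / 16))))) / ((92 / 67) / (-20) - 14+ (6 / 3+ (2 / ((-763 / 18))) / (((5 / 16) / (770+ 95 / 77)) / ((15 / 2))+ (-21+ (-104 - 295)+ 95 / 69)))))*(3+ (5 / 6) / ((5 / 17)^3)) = 11286712326336083301*sqrt(15) / 1100618060457350786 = 39.72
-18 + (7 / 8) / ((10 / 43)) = -1139 / 80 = -14.24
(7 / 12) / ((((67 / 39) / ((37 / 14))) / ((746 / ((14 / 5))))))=897065 / 3752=239.09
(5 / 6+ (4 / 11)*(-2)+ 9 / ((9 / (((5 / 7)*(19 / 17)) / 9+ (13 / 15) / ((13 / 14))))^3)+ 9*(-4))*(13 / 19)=-127641266416204463 / 5199238335579750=-24.55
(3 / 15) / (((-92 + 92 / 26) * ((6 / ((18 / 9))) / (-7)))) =91 / 17250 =0.01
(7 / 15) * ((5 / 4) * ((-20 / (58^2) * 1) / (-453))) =35 / 4571676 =0.00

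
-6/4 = -1.50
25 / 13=1.92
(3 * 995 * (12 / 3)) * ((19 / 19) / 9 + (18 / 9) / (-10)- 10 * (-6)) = 2146016 / 3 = 715338.67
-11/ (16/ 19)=-209/ 16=-13.06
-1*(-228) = 228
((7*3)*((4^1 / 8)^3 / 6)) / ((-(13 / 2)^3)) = -7 / 4394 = -0.00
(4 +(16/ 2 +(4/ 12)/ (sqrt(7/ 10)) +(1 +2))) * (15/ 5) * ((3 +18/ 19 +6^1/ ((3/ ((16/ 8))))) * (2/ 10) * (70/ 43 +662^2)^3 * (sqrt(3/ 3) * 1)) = 1010497143945156943361528 * sqrt(70)/ 52872155 +9094474295506412490253752/ 1510633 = 6180210093864758544.94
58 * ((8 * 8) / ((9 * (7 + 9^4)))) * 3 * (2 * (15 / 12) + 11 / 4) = 812 / 821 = 0.99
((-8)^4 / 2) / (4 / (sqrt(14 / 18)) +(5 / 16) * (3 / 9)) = -3440640 / 331601 +56623104 * sqrt(7) / 331601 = 441.40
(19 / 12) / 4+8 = 403 / 48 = 8.40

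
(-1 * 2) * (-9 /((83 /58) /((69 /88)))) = 18009 /1826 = 9.86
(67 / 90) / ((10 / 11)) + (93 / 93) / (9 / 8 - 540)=352223 / 431100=0.82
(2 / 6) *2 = 2 / 3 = 0.67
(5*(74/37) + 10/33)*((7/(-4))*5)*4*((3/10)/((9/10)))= -11900/99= -120.20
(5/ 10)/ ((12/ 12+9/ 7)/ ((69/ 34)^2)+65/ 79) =2632833/ 7254878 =0.36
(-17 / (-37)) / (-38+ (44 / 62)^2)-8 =-10682401 / 1333258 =-8.01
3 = 3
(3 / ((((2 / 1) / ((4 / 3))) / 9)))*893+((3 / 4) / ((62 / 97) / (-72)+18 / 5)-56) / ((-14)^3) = 2765560016417 / 172051544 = 16074.02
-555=-555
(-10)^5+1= -99999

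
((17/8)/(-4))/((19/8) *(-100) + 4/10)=85/37936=0.00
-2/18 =-1/9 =-0.11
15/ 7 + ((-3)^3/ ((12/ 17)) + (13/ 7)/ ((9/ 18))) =-32.39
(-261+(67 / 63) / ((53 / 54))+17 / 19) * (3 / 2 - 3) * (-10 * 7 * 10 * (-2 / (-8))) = -68469150 / 1007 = -67993.20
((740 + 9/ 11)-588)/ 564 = 1681/ 6204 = 0.27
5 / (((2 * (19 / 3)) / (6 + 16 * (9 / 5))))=261 / 19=13.74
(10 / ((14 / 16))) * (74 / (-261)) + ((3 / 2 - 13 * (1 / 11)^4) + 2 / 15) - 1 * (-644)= 171834166451 / 267491070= 642.39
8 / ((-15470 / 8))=-32 / 7735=-0.00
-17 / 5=-3.40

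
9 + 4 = 13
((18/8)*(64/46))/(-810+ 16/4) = -36/9269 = -0.00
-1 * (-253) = 253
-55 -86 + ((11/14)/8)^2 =-1768583/12544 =-140.99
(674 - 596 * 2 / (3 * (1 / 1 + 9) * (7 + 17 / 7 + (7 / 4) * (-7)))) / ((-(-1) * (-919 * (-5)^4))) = -815378 / 680634375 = -0.00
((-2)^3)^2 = 64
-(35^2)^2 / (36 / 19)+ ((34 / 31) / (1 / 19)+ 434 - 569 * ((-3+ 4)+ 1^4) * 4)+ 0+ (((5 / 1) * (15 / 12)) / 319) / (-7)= -495971942689 / 623007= -796093.69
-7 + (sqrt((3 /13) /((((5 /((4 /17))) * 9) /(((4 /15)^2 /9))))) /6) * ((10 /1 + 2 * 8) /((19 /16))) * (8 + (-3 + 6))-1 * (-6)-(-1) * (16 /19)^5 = -1427523 /2476099 + 1408 * sqrt(3315) /654075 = -0.45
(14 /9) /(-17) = -14 /153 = -0.09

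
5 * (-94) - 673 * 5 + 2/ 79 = -302963/ 79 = -3834.97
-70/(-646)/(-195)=-7/12597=-0.00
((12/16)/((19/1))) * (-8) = -6/19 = -0.32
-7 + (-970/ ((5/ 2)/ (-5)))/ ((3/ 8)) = 15499/ 3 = 5166.33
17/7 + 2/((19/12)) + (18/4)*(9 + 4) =16543/266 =62.19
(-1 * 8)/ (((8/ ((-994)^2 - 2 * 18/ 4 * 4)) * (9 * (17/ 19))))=-18772000/ 153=-122692.81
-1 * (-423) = 423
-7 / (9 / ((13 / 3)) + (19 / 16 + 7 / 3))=-624 / 499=-1.25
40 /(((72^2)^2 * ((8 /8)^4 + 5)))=5 /20155392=0.00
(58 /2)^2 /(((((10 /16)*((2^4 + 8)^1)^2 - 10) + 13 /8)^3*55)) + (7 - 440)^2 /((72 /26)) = 3548093330809727 /52405683660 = 67704.36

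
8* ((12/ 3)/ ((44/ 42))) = 336/ 11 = 30.55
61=61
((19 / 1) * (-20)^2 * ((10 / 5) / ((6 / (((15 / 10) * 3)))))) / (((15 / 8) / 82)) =498560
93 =93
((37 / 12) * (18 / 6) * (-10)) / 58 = -185 / 116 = -1.59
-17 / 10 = -1.70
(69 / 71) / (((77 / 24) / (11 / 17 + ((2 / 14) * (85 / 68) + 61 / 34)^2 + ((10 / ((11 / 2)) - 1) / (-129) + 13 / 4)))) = 172642935915 / 73237604902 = 2.36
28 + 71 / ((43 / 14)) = 2198 / 43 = 51.12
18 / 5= 3.60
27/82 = 0.33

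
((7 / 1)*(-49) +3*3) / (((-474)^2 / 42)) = -0.06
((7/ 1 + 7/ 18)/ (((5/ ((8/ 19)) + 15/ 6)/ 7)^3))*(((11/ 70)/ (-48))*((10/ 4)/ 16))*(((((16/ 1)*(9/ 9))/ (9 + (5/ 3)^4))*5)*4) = -1720488/ 205926475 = -0.01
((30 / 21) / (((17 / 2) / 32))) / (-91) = -640 / 10829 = -0.06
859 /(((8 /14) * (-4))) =-6013 /16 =-375.81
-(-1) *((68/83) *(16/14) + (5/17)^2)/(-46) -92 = -30902723/335818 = -92.02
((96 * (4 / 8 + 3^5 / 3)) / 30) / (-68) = -326 / 85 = -3.84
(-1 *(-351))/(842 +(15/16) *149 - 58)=5616/14779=0.38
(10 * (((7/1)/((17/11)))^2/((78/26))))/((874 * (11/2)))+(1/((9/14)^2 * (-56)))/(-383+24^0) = 112068971/7815516012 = 0.01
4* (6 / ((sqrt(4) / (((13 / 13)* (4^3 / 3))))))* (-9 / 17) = -2304 / 17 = -135.53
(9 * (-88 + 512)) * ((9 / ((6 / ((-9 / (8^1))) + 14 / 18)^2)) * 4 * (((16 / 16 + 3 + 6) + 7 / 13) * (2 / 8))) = 17439.96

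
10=10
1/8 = 0.12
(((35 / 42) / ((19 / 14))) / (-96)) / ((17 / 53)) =-1855 / 93024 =-0.02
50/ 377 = 0.13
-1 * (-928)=928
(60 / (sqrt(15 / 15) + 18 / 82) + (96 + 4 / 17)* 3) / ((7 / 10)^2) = 574440 / 833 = 689.60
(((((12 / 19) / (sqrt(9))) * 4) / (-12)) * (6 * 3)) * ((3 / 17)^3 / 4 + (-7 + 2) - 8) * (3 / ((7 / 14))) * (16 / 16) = 9196164 / 93347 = 98.52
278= 278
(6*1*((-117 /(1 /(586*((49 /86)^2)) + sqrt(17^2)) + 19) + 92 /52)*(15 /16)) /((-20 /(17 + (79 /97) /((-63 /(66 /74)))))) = -76824897167353 /1157668040984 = -66.36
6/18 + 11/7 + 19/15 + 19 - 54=-1114/35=-31.83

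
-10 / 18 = -5 / 9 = -0.56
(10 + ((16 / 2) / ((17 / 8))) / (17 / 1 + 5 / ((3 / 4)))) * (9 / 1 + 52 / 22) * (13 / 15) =3985150 / 39831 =100.05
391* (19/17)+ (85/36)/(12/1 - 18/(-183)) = 11615401/26568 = 437.20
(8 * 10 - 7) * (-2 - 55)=-4161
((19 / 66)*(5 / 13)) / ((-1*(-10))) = 19 / 1716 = 0.01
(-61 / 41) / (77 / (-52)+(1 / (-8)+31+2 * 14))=-6344 / 244729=-0.03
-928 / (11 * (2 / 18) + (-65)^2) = -2088 / 9509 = -0.22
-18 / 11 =-1.64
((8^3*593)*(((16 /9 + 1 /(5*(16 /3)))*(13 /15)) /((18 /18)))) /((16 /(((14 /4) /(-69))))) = -70529641 /46575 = -1514.32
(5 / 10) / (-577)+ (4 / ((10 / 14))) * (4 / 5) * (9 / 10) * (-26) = -15122141 / 144250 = -104.83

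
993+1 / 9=8938 / 9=993.11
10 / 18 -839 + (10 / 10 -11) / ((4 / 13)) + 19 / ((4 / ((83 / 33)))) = -340163 / 396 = -859.00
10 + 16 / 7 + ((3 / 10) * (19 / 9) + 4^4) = 56473 / 210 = 268.92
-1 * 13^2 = -169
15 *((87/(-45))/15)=-29/15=-1.93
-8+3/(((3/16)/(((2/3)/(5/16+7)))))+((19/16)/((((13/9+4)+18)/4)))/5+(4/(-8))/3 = -9875969/1481220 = -6.67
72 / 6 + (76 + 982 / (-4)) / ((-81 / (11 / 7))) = 5779 / 378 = 15.29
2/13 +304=3954/13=304.15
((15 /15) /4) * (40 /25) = 2 /5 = 0.40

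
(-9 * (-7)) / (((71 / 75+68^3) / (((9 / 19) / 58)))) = 42525 / 25987883042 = 0.00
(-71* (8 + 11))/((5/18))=-24282/5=-4856.40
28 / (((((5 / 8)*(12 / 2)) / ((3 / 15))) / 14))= 1568 / 75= 20.91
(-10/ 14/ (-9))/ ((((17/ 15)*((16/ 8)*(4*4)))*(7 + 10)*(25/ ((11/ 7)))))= 11/ 1359456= 0.00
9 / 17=0.53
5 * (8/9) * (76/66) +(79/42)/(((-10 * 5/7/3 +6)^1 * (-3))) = 4.94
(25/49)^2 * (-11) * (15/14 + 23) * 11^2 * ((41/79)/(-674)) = 34106875/5311012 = 6.42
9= 9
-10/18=-5/9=-0.56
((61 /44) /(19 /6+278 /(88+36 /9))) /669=23 /68684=0.00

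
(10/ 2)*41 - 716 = -511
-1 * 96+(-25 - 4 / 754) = -45619 / 377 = -121.01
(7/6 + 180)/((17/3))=1087/34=31.97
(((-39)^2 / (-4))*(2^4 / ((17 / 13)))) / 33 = -26364 / 187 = -140.98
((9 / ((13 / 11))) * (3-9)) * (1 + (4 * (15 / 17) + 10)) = -11286 / 17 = -663.88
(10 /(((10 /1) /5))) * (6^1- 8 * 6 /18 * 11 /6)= 50 /9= 5.56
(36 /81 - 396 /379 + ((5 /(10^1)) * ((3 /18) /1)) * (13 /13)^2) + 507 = 6910453 /13644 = 506.48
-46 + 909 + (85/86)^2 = 6389973/7396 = 863.98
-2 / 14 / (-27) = 1 / 189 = 0.01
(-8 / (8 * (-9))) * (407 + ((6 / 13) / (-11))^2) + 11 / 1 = 10347230 / 184041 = 56.22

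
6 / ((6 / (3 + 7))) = 10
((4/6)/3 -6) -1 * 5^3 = -1177/9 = -130.78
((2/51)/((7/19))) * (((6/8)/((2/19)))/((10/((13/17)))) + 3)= 30533/80920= 0.38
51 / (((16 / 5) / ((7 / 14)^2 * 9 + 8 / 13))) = 37995 / 832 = 45.67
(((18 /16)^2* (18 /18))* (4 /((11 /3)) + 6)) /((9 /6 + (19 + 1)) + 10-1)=3159 /10736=0.29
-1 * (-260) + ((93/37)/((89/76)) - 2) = 856662/3293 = 260.15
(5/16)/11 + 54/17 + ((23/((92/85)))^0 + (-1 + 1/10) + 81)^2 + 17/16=123073627/18700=6581.48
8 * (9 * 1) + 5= 77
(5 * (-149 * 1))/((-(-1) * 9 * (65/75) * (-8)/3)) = 35.82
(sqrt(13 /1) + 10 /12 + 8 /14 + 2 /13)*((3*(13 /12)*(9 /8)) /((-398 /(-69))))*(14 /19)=176157 /241984 + 56511*sqrt(13) /120992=2.41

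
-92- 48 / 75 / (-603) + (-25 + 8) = -1643159 / 15075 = -109.00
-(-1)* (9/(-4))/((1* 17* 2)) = -0.07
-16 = -16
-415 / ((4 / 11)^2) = -50215 / 16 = -3138.44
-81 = -81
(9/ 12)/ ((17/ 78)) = 117/ 34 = 3.44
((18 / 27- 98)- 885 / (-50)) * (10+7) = -40613 / 30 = -1353.77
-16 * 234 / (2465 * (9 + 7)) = -0.09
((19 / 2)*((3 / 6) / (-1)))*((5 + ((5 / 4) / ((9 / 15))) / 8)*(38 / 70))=-36461 / 2688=-13.56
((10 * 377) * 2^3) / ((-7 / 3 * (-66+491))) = -18096 / 595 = -30.41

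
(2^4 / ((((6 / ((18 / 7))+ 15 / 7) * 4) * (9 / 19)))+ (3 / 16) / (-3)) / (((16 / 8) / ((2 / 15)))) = 823 / 6768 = 0.12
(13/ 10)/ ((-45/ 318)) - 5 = -14.19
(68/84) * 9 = 51/7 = 7.29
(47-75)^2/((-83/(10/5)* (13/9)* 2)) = -7056/1079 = -6.54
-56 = -56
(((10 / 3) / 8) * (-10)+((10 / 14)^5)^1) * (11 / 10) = -883135 / 201684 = -4.38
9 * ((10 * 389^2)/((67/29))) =394947810/67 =5894743.43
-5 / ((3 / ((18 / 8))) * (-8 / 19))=285 / 32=8.91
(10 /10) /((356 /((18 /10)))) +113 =201149 /1780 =113.01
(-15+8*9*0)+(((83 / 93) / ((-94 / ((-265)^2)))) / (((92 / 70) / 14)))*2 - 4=-1429935502 / 100533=-14223.54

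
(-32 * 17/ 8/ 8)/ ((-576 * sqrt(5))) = 17 * sqrt(5)/ 5760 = 0.01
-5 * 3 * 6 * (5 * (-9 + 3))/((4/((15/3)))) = 3375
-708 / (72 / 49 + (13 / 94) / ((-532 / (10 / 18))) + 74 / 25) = -55763920800 / 348858721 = -159.85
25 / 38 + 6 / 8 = 107 / 76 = 1.41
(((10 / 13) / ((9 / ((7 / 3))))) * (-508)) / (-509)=35560 / 178659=0.20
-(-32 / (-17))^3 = -6.67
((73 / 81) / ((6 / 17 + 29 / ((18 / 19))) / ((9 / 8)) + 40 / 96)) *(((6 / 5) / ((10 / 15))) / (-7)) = -44676 / 5386325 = -0.01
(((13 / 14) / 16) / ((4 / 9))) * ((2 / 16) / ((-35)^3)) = -117 / 307328000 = -0.00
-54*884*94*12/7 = -53846208/7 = -7692315.43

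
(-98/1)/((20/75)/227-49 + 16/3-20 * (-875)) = -333690/59438819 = -0.01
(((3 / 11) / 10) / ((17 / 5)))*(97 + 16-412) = -897 / 374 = -2.40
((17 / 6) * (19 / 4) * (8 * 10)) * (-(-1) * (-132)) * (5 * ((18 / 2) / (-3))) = 2131800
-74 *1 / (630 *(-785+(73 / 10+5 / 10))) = 37 / 244818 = 0.00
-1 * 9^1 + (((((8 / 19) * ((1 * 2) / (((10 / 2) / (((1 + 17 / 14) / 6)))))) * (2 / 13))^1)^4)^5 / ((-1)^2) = -170595494088145622253945745616950096591700592628149507224156686236879655063294232951407049 / 18955054898682846917105082846327788510189040794432974883321790044391577797031402587890625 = -9.00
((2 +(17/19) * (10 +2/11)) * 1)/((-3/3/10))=-23220/209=-111.10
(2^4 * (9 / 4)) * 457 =16452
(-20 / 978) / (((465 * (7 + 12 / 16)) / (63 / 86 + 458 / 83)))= -178468 / 5031529803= -0.00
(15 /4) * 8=30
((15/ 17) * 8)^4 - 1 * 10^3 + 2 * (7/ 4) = 248262647/ 167042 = 1486.23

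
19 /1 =19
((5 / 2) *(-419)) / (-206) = 2095 / 412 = 5.08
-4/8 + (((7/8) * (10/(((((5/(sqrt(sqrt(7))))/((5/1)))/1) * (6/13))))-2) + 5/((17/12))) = 35/34 + 455 * 7^(1/4)/24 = 31.87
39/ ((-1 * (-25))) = 39/ 25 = 1.56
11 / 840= 0.01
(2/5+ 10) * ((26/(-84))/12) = -169/630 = -0.27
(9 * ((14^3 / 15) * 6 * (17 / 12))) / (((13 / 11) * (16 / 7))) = 1346961 / 260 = 5180.62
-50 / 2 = -25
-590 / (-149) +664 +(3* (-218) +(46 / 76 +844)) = 4861195 / 5662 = 858.56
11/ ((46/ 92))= 22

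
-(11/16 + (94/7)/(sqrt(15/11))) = -94* sqrt(165)/105 - 11/16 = -12.19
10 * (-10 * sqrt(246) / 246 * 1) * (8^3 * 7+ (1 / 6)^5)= -696729625 * sqrt(246) / 478224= -22850.75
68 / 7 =9.71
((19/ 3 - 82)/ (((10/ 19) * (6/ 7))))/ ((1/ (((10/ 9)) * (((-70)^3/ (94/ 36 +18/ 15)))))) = 16772777.78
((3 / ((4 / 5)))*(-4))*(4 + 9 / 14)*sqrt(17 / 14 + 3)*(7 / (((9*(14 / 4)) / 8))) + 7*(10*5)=350 - 1300*sqrt(826) / 147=95.83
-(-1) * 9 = 9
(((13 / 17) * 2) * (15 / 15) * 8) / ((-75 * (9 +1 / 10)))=-32 / 1785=-0.02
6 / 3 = 2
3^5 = 243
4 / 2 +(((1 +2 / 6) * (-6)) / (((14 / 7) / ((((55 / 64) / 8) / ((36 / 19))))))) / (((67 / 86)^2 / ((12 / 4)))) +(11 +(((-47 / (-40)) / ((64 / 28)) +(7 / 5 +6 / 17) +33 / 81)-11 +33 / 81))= 522319949 / 131868864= 3.96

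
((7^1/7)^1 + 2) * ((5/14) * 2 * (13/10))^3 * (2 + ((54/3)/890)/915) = 255592389/53204200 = 4.80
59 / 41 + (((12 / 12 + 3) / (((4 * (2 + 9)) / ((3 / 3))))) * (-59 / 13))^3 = 164107674 / 119892487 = 1.37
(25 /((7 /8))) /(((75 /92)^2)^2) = 64.69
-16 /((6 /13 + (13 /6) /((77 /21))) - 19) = 4576 /5133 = 0.89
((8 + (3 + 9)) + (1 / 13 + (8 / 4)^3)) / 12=365 / 156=2.34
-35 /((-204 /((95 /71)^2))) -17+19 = 2372603 /1028364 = 2.31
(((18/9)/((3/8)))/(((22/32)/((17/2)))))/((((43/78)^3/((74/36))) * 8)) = 88442432/874577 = 101.13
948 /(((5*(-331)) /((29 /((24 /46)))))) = -31.84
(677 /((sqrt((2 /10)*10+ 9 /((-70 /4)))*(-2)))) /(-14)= 677*sqrt(455) /728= 19.84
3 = 3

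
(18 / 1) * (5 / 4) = 22.50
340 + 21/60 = 6807/20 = 340.35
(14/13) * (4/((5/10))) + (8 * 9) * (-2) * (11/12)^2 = -1461/13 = -112.38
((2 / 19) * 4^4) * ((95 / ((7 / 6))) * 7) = 15360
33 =33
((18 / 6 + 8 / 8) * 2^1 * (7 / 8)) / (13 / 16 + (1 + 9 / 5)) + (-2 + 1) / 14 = 7551 / 4046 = 1.87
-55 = -55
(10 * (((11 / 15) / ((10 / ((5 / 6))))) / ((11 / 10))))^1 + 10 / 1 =95 / 9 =10.56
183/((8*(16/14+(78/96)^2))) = 13664/1077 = 12.69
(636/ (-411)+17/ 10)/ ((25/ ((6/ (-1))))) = -627/ 17125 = -0.04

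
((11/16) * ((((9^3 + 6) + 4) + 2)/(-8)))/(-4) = 8151/512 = 15.92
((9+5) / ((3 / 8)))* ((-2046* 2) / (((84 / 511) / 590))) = -1644929440 / 3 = -548309813.33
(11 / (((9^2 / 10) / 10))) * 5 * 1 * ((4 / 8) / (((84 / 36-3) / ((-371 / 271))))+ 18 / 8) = 1628000 / 7317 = 222.50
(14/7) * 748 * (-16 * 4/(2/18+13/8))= -6893568/125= -55148.54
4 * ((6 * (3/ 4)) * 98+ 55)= 1984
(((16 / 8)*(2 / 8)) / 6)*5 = 5 / 12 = 0.42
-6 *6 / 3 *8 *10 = -960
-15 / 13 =-1.15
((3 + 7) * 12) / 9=13.33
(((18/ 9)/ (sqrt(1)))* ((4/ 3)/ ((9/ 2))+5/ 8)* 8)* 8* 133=423472/ 27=15684.15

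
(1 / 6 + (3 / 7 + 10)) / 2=5.30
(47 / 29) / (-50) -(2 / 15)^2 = -131 / 2610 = -0.05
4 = 4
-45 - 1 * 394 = -439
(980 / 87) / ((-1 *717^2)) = -980 / 44725743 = -0.00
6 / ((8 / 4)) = 3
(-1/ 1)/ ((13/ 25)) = -25/ 13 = -1.92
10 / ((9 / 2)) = 20 / 9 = 2.22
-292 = -292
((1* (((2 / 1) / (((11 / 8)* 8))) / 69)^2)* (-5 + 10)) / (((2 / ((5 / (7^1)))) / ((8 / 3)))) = 400 / 12097701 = 0.00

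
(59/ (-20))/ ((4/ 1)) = -59/ 80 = -0.74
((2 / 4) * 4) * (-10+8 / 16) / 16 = -19 / 16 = -1.19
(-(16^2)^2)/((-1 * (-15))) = -65536/15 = -4369.07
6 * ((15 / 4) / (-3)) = -15 / 2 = -7.50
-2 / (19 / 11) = -22 / 19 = -1.16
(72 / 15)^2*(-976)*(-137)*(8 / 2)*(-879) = -270795681792 / 25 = -10831827271.68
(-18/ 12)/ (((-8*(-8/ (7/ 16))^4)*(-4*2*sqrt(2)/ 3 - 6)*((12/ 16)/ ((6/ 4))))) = -3969/ 4294967296 +441*sqrt(2)/ 1073741824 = -0.00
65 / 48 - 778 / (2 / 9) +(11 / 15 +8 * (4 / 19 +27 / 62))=-164625237 / 47120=-3493.74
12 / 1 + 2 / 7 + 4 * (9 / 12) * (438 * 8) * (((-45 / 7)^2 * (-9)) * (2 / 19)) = -383150962 / 931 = -411547.76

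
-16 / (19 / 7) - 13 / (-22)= -2217 / 418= -5.30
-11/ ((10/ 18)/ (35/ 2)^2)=-6063.75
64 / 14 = 32 / 7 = 4.57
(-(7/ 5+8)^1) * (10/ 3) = -94/ 3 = -31.33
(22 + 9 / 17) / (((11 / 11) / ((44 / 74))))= 8426 / 629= 13.40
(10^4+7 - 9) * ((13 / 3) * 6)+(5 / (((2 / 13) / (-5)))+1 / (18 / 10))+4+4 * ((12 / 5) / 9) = 23381201 / 90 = 259791.12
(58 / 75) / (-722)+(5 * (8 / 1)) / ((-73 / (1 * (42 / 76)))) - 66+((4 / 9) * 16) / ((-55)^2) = -47568725429 / 717460425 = -66.30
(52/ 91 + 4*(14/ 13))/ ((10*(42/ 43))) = 1591/ 3185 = 0.50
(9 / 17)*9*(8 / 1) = 648 / 17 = 38.12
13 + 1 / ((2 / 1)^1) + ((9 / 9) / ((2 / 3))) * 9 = 27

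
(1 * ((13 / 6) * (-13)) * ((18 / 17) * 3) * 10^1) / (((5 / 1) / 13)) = -39546 / 17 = -2326.24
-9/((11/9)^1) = -81/11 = -7.36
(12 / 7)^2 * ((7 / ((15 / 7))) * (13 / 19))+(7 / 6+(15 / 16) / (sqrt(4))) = 8.20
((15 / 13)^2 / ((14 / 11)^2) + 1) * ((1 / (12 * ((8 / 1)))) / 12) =60349 / 38158848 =0.00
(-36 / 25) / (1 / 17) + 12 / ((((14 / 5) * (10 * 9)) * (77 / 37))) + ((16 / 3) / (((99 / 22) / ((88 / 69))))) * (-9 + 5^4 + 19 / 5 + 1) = 22942658821 / 25103925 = 913.91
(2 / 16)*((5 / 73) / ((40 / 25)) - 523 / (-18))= 152941 / 42048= 3.64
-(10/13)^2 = -100/169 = -0.59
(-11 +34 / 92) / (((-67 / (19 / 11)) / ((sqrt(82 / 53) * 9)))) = 83619 * sqrt(4346) / 1796806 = 3.07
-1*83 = -83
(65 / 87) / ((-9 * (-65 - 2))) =0.00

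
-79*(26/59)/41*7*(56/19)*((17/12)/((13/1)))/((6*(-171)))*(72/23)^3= 606477312/10624942253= 0.06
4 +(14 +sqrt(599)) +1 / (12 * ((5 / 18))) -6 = 36.77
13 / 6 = 2.17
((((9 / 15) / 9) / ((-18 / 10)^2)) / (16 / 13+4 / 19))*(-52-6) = -0.83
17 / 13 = 1.31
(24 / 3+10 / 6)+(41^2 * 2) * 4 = 40373 / 3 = 13457.67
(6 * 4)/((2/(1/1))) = 12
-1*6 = -6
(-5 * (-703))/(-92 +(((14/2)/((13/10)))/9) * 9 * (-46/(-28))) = -45695/1081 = -42.27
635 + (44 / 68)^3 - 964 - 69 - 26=-2081781 / 4913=-423.73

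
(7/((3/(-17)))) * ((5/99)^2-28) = 32653957/29403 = 1110.57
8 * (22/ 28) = 44/ 7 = 6.29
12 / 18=2 / 3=0.67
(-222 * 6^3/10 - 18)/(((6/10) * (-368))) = 4011/184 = 21.80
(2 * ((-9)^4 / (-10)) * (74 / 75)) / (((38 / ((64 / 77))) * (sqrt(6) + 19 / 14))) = 10357632 / 1120625 -145006848 * sqrt(6) / 21291875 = -7.44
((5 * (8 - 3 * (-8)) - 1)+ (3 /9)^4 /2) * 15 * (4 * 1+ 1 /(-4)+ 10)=32795.02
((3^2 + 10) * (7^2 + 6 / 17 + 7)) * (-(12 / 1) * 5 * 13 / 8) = -104393.82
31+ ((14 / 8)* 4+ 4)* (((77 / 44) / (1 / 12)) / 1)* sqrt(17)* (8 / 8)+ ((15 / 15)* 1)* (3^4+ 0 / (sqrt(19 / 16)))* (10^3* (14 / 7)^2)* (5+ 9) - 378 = 231* sqrt(17)+ 4535653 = 4536605.44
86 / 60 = 43 / 30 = 1.43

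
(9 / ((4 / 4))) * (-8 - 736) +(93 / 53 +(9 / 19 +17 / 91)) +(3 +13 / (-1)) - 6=-614846221 / 91637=-6709.58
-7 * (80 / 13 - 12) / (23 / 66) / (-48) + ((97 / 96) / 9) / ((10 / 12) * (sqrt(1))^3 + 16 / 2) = -5553805 / 2281968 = -2.43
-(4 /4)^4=-1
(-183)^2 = 33489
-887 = -887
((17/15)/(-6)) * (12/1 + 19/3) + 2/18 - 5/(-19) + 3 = -91/1026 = -0.09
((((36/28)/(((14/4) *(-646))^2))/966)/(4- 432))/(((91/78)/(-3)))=27/17261035659532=0.00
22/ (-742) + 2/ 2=360/ 371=0.97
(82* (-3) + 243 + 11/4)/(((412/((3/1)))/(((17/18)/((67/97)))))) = -1649/662496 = -0.00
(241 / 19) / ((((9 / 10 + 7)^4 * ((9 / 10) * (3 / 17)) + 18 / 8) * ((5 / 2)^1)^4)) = 10488320 / 20054066553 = 0.00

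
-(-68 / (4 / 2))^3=39304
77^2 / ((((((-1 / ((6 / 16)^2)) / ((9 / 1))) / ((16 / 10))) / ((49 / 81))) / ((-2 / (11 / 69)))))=91117.95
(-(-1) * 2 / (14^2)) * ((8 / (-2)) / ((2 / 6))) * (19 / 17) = -114 / 833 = -0.14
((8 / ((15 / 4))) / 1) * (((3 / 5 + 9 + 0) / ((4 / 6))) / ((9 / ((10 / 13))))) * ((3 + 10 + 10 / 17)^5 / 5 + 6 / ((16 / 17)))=243282.30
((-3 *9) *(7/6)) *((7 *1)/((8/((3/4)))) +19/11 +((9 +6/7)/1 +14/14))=-293625/704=-417.08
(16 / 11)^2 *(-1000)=-256000 / 121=-2115.70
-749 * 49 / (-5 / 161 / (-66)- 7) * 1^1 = 389984826 / 74377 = 5243.35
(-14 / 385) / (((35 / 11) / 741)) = -1482 / 175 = -8.47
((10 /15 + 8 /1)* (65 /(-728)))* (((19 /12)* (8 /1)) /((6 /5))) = -6175 /756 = -8.17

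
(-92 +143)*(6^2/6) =306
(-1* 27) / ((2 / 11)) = -297 / 2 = -148.50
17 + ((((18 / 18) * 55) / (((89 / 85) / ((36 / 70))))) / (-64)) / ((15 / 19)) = 328253 / 19936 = 16.47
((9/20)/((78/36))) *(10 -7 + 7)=27/13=2.08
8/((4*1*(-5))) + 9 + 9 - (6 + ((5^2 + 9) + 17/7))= -869/35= -24.83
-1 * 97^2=-9409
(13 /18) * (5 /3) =65 /54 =1.20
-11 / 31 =-0.35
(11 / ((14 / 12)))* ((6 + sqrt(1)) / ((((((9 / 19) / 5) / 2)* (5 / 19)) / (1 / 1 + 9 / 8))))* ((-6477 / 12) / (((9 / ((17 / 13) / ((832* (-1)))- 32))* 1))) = 50447475540077 / 2336256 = 21593299.51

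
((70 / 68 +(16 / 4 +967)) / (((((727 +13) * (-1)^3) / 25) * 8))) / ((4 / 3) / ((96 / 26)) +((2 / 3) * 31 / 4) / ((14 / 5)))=-10410435 / 5595584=-1.86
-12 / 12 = -1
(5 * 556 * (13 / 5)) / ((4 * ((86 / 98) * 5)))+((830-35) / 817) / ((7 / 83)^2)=109817308 / 200165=548.63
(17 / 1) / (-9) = -17 / 9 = -1.89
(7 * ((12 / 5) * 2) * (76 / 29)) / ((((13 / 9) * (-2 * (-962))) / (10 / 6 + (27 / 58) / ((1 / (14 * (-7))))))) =-36618624 / 26293865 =-1.39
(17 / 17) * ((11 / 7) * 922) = 1448.86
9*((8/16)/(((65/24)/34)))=3672/65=56.49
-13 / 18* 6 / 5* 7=-91 / 15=-6.07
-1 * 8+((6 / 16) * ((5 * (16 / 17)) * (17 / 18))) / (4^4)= -6139 / 768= -7.99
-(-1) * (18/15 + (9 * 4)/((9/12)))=246/5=49.20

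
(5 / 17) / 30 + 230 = 23461 / 102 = 230.01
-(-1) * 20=20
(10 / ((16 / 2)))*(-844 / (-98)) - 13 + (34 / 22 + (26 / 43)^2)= -645079 / 1993222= -0.32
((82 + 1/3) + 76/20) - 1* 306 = -3298/15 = -219.87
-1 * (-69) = 69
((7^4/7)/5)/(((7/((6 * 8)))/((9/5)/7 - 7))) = -79296/25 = -3171.84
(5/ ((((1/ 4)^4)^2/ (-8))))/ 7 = -2621440/ 7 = -374491.43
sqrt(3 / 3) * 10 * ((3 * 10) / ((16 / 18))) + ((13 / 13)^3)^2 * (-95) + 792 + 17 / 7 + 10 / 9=130793 / 126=1038.04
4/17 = 0.24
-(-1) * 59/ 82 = 59/ 82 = 0.72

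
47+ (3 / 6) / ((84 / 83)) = 7979 / 168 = 47.49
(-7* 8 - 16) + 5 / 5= -71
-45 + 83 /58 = -43.57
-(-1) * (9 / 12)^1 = 0.75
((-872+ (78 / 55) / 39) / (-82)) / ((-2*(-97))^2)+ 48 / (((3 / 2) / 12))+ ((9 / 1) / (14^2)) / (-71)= 56689842659883 / 147629938610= 384.00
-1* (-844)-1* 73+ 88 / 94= 36281 / 47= 771.94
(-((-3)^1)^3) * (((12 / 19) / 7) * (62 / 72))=279 / 133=2.10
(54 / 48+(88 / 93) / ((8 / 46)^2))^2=581436769 / 553536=1050.40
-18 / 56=-9 / 28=-0.32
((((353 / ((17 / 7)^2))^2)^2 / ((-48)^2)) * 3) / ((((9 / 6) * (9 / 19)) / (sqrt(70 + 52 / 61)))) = 1700735365460041939 * sqrt(263642) / 4411803842045568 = 197937.39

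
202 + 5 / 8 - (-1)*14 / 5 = 8217 / 40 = 205.42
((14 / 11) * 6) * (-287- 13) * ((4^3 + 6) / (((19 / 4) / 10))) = -70560000 / 209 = -337607.66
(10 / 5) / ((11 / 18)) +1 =47 / 11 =4.27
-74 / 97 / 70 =-37 / 3395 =-0.01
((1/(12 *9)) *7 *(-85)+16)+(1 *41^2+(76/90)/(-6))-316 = 27507/20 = 1375.35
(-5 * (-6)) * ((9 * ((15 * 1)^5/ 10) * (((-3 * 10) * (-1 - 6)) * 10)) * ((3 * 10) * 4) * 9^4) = 33899292787500000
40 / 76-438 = -8312 / 19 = -437.47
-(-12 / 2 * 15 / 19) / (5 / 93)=1674 / 19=88.11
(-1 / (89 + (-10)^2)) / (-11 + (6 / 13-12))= 13 / 55377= 0.00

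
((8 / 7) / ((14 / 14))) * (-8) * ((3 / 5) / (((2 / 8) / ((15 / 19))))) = -17.32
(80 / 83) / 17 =80 / 1411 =0.06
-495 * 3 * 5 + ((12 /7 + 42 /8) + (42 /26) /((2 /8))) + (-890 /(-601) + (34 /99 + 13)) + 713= -144754221935 /21657636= -6683.75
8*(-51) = -408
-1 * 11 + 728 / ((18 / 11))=3905 / 9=433.89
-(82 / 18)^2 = -1681 / 81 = -20.75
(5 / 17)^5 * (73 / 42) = 228125 / 59633994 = 0.00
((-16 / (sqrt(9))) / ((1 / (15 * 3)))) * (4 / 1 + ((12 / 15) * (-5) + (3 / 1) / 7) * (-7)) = -6960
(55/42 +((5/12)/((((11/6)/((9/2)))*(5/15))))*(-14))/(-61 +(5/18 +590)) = -57720/733579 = -0.08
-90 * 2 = -180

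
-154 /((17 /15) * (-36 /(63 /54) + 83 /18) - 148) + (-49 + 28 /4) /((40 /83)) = -579720477 /6718780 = -86.28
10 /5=2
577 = 577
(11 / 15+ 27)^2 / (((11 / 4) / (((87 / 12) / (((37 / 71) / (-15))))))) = -356322304 / 6105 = -58365.65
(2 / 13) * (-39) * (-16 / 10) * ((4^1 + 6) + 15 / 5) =624 / 5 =124.80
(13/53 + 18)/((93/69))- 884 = -1430171/1643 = -870.46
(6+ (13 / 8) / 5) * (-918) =-116127 / 20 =-5806.35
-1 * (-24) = 24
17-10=7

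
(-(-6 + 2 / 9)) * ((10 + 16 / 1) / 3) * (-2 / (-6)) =16.69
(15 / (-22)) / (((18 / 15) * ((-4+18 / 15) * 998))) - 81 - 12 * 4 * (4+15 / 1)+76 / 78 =-23784754277 / 23975952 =-992.03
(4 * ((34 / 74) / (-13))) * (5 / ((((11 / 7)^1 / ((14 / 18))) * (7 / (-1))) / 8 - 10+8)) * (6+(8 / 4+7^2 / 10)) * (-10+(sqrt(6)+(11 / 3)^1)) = -1555568 / 101491+245616 * sqrt(6) / 101491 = -9.40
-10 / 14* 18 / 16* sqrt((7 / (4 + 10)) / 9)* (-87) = 1305* sqrt(2) / 112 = 16.48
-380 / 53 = -7.17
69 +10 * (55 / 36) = 1517 / 18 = 84.28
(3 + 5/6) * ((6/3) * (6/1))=46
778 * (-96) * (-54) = 4033152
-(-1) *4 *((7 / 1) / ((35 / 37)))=148 / 5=29.60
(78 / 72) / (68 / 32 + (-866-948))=-2 / 3345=-0.00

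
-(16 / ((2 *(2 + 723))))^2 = -64 / 525625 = -0.00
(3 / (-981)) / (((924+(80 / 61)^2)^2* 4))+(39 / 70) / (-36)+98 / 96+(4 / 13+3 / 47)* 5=950193461052934449059 / 331891096338156089280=2.86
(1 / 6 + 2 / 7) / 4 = 19 / 168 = 0.11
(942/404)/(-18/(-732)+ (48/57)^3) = 197065929/52549189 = 3.75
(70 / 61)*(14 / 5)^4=537824 / 7625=70.53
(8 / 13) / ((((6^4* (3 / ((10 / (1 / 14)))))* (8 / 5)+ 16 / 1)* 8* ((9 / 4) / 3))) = 175 / 103116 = 0.00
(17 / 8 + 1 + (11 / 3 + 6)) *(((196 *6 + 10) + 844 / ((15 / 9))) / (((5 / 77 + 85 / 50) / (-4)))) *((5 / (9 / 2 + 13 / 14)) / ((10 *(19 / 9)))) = -700116263 / 327066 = -2140.60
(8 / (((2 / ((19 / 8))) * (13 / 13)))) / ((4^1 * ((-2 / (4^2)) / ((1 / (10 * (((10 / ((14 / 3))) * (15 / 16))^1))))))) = -1064 / 1125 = -0.95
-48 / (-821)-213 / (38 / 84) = -7343754 / 15599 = -470.78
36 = 36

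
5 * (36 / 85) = 36 / 17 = 2.12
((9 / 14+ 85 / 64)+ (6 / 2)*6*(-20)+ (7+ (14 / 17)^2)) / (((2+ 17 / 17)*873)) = -1680023 / 12558784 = -0.13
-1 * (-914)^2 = -835396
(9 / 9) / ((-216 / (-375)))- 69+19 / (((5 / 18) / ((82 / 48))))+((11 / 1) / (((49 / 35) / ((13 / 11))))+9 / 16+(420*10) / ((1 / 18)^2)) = 6858731549 / 5040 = 1360859.43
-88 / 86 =-44 / 43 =-1.02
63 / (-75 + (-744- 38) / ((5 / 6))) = -0.06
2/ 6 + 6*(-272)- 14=-4937/ 3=-1645.67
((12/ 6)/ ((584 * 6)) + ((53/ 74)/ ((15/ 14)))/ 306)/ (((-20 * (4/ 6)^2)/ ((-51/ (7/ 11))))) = 1503007/ 60502400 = 0.02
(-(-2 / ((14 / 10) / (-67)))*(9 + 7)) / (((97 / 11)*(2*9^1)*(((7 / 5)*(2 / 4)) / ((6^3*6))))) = -84902400 / 4753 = -17862.91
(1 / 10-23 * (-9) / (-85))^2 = 157609 / 28900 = 5.45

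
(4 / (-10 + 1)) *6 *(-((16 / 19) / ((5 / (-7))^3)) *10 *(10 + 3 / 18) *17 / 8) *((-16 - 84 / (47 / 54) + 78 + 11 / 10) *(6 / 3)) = 89366652368 / 1004625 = 88955.23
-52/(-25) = 52/25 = 2.08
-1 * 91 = -91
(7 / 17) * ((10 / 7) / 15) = 2 / 51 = 0.04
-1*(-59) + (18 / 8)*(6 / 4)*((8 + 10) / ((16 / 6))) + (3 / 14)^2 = 128305 / 1568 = 81.83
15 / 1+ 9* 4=51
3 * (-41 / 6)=-20.50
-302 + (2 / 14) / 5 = -10569 / 35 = -301.97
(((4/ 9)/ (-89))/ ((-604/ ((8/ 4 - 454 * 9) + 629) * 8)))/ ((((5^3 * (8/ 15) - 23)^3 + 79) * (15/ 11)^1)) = -7601/ 241926082688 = -0.00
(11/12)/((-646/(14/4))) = -77/15504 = -0.00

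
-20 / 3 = -6.67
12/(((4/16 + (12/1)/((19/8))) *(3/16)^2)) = 77824/1209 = 64.37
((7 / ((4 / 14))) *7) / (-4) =-343 / 8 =-42.88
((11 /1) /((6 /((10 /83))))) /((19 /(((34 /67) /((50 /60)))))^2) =152592 /672519535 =0.00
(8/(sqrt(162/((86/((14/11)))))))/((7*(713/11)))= 44*sqrt(6622)/314433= 0.01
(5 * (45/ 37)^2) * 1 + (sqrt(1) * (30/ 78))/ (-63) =8285530/ 1121211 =7.39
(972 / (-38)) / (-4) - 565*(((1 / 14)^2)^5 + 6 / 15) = -1206915047898095 / 5495838444544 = -219.61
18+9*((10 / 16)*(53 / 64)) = 11601 / 512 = 22.66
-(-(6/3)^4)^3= 4096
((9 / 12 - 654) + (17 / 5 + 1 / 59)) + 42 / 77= -8427753 / 12980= -649.29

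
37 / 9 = 4.11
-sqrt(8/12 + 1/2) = -sqrt(42)/6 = -1.08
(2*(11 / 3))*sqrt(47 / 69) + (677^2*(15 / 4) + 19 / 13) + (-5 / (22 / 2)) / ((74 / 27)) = 22*sqrt(3243) / 207 + 36375308507 / 21164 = 1718741.10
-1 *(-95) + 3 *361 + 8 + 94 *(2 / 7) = 1212.86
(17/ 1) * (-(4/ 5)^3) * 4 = -4352/ 125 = -34.82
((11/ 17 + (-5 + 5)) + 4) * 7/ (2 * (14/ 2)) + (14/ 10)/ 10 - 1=622/ 425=1.46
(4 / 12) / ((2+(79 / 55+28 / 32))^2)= 193600 / 10795827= 0.02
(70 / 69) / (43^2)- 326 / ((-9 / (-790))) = -10952403370 / 382743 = -28615.56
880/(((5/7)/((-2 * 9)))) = -22176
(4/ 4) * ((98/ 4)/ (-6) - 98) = -1225/ 12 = -102.08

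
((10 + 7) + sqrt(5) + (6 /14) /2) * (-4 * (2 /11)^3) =-3856 /9317 - 32 * sqrt(5) /1331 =-0.47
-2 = -2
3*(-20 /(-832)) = 15 /208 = 0.07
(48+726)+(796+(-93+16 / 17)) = 25125 / 17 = 1477.94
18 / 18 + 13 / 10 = 23 / 10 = 2.30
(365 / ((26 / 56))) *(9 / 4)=22995 / 13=1768.85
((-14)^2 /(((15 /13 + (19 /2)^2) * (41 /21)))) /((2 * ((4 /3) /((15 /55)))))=4914 /43747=0.11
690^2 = 476100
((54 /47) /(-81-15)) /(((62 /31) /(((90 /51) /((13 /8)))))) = -135 /20774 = -0.01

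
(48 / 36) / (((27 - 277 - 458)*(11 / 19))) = -19 / 5841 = -0.00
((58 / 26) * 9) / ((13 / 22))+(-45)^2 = 347967 / 169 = 2058.98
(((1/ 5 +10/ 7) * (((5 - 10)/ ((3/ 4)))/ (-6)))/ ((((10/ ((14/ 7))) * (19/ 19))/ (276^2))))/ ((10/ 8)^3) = 61753344/ 4375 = 14115.05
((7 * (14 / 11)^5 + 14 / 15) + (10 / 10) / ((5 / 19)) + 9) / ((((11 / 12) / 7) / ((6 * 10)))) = 30121736736 / 1771561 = 17002.94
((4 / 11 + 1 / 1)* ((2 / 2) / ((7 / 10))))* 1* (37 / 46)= 2775 / 1771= 1.57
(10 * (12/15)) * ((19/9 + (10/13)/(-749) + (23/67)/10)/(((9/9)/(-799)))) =-13707.08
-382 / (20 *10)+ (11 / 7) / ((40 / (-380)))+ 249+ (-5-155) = 50513 / 700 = 72.16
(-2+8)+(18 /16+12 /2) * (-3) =-123 /8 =-15.38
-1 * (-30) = 30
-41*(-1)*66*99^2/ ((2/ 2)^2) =26521506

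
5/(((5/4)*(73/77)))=308/73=4.22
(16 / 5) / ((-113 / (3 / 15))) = -0.01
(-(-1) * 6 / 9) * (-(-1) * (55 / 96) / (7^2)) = 55 / 7056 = 0.01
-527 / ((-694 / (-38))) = -10013 / 347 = -28.86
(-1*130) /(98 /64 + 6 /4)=-4160 /97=-42.89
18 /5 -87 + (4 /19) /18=-71297 /855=-83.39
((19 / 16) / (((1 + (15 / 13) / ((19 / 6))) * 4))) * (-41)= -192413 / 21568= -8.92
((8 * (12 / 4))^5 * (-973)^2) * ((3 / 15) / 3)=2512815685632 / 5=502563137126.40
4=4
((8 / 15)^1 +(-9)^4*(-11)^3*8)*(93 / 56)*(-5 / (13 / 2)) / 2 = 4060701284 / 91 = 44623091.03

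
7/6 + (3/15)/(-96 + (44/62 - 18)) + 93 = 4960607/52680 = 94.16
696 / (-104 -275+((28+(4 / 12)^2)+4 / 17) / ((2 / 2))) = -1836 / 925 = -1.98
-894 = -894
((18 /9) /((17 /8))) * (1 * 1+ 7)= 128 /17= 7.53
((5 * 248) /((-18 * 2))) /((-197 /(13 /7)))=4030 /12411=0.32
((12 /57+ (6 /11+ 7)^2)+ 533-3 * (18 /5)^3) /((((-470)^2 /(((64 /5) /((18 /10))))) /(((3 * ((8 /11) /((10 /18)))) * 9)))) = 0.51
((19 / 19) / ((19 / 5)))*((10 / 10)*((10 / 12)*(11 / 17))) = 275 / 1938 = 0.14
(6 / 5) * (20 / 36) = 2 / 3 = 0.67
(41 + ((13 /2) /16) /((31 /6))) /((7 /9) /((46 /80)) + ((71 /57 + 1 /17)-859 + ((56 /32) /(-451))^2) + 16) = -277091733067875 /5668447885205773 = -0.05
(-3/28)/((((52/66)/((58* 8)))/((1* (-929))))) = 5334318/91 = 58618.88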